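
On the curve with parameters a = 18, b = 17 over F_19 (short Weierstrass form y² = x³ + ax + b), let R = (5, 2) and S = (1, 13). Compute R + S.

(5, 2) + (1, 13). λ = (13 - 2)/(1 - 5) ≡ 11/15 mod 19. 15⁻¹ ≡ 14 (mod 19), so λ ≡ 2.
  x = λ² - 5 - 1 = 4 - 6 ≡ 17; y = λ·(5 - 17) - 2 ≡ 12. → (17, 12)

(17, 12)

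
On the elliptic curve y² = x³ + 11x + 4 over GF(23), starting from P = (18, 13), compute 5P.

(9, 21)

Repeated addition: build up to 5P.
2P: tangent at (18, 13): λ = (3·18² + 11)/(2·13) ≡ 17/3. 3⁻¹ ≡ 8 (mod 23) since 3·8 = 24 ≡ 1, so λ ≡ 17·8 ≡ 21.
  x = λ² - 18 - 18 = 441 - 36 ≡ 14; y = λ·(18 - 14) - 13 ≡ 2. → (14, 2)
3P: (14, 2) + (18, 13). λ = (13 - 2)/(18 - 14) ≡ 11/4 mod 23. 4⁻¹ ≡ 6 (mod 23) since 4·6 = 24 ≡ 1, so λ ≡ 20.
  x = λ² - 14 - 18 = 400 - 32 ≡ 0; y = λ·(14 - 0) - 2 ≡ 2. → (0, 2)
4P: (0, 2) + (18, 13). λ = (13 - 2)/(18 - 0) ≡ 11/18 mod 23. 18⁻¹ ≡ 9 (mod 23) since 18·9 = 162 ≡ 1, so λ ≡ 7.
  x = λ² - 0 - 18 = 49 - 18 ≡ 8; y = λ·(0 - 8) - 2 ≡ 11. → (8, 11)
5P: (8, 11) + (18, 13). λ = (13 - 11)/(18 - 8) ≡ 2/10 mod 23. 10⁻¹ ≡ 7 (mod 23), so λ ≡ 14.
  x = λ² - 8 - 18 = 196 - 26 ≡ 9; y = λ·(8 - 9) - 11 ≡ 21. → (9, 21)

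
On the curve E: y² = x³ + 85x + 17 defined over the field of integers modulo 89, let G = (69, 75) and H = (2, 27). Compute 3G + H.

(75, 34)

First 3G:
Repeated addition: build up to 3G.
2G: tangent at (69, 75): λ = (3·69² + 85)/(2·75) ≡ 39/61. 61⁻¹ ≡ 54 (mod 89) since 61·54 = 3294 ≡ 1, so λ ≡ 39·54 ≡ 59.
  x = λ² - 69 - 69 = 3481 - 138 ≡ 50; y = λ·(69 - 50) - 75 ≡ 67. → (50, 67)
3G: (50, 67) + (69, 75). λ = (75 - 67)/(69 - 50) ≡ 8/19 mod 89. 19⁻¹ ≡ 75 (mod 89), so λ ≡ 66.
  x = λ² - 50 - 69 = 4356 - 119 ≡ 54; y = λ·(50 - 54) - 67 ≡ 25. → (54, 25)
3G = (54, 25).
Finally 3G + H:
(54, 25) + (2, 27). λ = (27 - 25)/(2 - 54) ≡ 2/37 mod 89. 37⁻¹ ≡ 77 (mod 89) since 37·77 = 2849 ≡ 1, so λ ≡ 65.
  x = λ² - 54 - 2 = 4225 - 56 ≡ 75; y = λ·(54 - 75) - 25 ≡ 34. → (75, 34)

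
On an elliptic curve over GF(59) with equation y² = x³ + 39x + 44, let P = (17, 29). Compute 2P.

tangent at (17, 29): λ = (3·17² + 39)/(2·29) ≡ 21/58. 58⁻¹ ≡ 58 (mod 59), so λ ≡ 21·58 ≡ 38.
  x = λ² - 17 - 17 = 1444 - 34 ≡ 53; y = λ·(17 - 53) - 29 ≡ 19. → (53, 19)

(53, 19)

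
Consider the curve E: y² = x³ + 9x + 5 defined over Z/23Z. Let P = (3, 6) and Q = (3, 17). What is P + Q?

O

The two points share x = 3 and their y-coordinates satisfy 6 + 17 ≡ 0 (mod 23), so they are inverses. Their sum is ∞.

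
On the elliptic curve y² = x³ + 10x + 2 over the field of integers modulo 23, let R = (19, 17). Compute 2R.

(9, 19)

tangent at (19, 17): λ = (3·19² + 10)/(2·17) ≡ 12/11. 11⁻¹ ≡ 21 (mod 23) since 11·21 = 231 ≡ 1, so λ ≡ 12·21 ≡ 22.
  x = λ² - 19 - 19 = 484 - 38 ≡ 9; y = λ·(19 - 9) - 17 ≡ 19. → (9, 19)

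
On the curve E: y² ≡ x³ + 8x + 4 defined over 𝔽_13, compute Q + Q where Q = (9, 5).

tangent at (9, 5): λ = (3·9² + 8)/(2·5) ≡ 4/10. 10⁻¹ ≡ 4 (mod 13) since 10·4 = 40 ≡ 1, so λ ≡ 4·4 ≡ 3.
  x = λ² - 9 - 9 = 9 - 18 ≡ 4; y = λ·(9 - 4) - 5 ≡ 10. → (4, 10)

(4, 10)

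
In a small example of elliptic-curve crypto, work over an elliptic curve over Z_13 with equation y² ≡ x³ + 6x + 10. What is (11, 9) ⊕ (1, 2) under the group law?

(11, 9) + (1, 2). λ = (2 - 9)/(1 - 11) ≡ 6/3 mod 13. 3⁻¹ ≡ 9 (mod 13) since 3·9 = 27 ≡ 1, so λ ≡ 2.
  x = λ² - 11 - 1 = 4 - 12 ≡ 5; y = λ·(11 - 5) - 9 ≡ 3. → (5, 3)

(5, 3)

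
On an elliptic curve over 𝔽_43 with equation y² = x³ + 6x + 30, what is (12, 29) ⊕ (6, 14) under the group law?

(42, 25)

(12, 29) + (6, 14). λ = (14 - 29)/(6 - 12) ≡ 28/37 mod 43. 37⁻¹ ≡ 7 (mod 43) since 37·7 = 259 ≡ 1, so λ ≡ 24.
  x = λ² - 12 - 6 = 576 - 18 ≡ 42; y = λ·(12 - 42) - 29 ≡ 25. → (42, 25)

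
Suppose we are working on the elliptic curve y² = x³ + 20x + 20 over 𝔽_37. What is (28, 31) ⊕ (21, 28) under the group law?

(35, 3)

(28, 31) + (21, 28). λ = (28 - 31)/(21 - 28) ≡ 34/30 mod 37. 30⁻¹ ≡ 21 (mod 37), so λ ≡ 11.
  x = λ² - 28 - 21 = 121 - 49 ≡ 35; y = λ·(28 - 35) - 31 ≡ 3. → (35, 3)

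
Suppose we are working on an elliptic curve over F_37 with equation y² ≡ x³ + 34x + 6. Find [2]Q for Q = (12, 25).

tangent at (12, 25): λ = (3·12² + 34)/(2·25) ≡ 22/13. 13⁻¹ ≡ 20 (mod 37) since 13·20 = 260 ≡ 1, so λ ≡ 22·20 ≡ 33.
  x = λ² - 12 - 12 = 1089 - 24 ≡ 29; y = λ·(12 - 29) - 25 ≡ 6. → (29, 6)

(29, 6)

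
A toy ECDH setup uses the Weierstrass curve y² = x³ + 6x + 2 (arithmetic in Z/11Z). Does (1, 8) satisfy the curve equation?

y² = 8² ≡ 9; x³ + 6x + 2 = 9 ≡ 9 (mod 11). 9 = 9.

yes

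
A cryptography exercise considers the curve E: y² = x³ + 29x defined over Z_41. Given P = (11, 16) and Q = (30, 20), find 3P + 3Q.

(18, 9)

First 3P:
Repeated addition: build up to 3P.
2P: tangent at (11, 16): λ = (3·11² + 29)/(2·16) ≡ 23/32. 32⁻¹ ≡ 9 (mod 41) since 32·9 = 288 ≡ 1, so λ ≡ 23·9 ≡ 2.
  x = λ² - 11 - 11 = 4 - 22 ≡ 23; y = λ·(11 - 23) - 16 ≡ 1. → (23, 1)
3P: (23, 1) + (11, 16). λ = (16 - 1)/(11 - 23) ≡ 15/29 mod 41. 29⁻¹ ≡ 17 (mod 41), so λ ≡ 9.
  x = λ² - 23 - 11 = 81 - 34 ≡ 6; y = λ·(23 - 6) - 1 ≡ 29. → (6, 29)
3P = (6, 29).
Next 3Q:
Repeated addition: build up to 3Q.
2Q: tangent at (30, 20): λ = (3·30² + 29)/(2·20) ≡ 23/40. 40⁻¹ ≡ 40 (mod 41) since 40·40 = 1600 ≡ 1, so λ ≡ 23·40 ≡ 18.
  x = λ² - 30 - 30 = 324 - 60 ≡ 18; y = λ·(30 - 18) - 20 ≡ 32. → (18, 32)
3Q: (18, 32) + (30, 20). λ = (20 - 32)/(30 - 18) ≡ 29/12 mod 41. 12⁻¹ ≡ 24 (mod 41) since 12·24 = 288 ≡ 1, so λ ≡ 40.
  x = λ² - 18 - 30 = 1600 - 48 ≡ 35; y = λ·(18 - 35) - 32 ≡ 26. → (35, 26)
3Q = (35, 26).
Finally 3P + 3Q:
(6, 29) + (35, 26). λ = (26 - 29)/(35 - 6) ≡ 38/29 mod 41. 29⁻¹ ≡ 17 (mod 41) since 29·17 = 493 ≡ 1, so λ ≡ 31.
  x = λ² - 6 - 35 = 961 - 41 ≡ 18; y = λ·(6 - 18) - 29 ≡ 9. → (18, 9)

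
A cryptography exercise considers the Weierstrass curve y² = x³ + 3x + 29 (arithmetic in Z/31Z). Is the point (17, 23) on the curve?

y² = 23² ≡ 2; x³ + 3x + 29 = 4993 ≡ 2 (mod 31). 2 = 2.

yes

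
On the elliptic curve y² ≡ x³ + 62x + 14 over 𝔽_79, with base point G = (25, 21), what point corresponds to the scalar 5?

(47, 38)

Repeated addition: build up to 5G.
2G: tangent at (25, 21): λ = (3·25² + 62)/(2·21) ≡ 41/42. 42⁻¹ ≡ 32 (mod 79), so λ ≡ 41·32 ≡ 48.
  x = λ² - 25 - 25 = 2304 - 50 ≡ 42; y = λ·(25 - 42) - 21 ≡ 32. → (42, 32)
3G: (42, 32) + (25, 21). λ = (21 - 32)/(25 - 42) ≡ 68/62 mod 79. 62⁻¹ ≡ 65 (mod 79), so λ ≡ 75.
  x = λ² - 42 - 25 = 5625 - 67 ≡ 28; y = λ·(42 - 28) - 32 ≡ 70. → (28, 70)
4G: (28, 70) + (25, 21). λ = (21 - 70)/(25 - 28) ≡ 30/76 mod 79. 76⁻¹ ≡ 26 (mod 79), so λ ≡ 69.
  x = λ² - 28 - 25 = 4761 - 53 ≡ 47; y = λ·(28 - 47) - 70 ≡ 41. → (47, 41)
5G: (47, 41) + (25, 21). λ = (21 - 41)/(25 - 47) ≡ 59/57 mod 79. 57⁻¹ ≡ 61 (mod 79), so λ ≡ 44.
  x = λ² - 47 - 25 = 1936 - 72 ≡ 47; y = λ·(47 - 47) - 41 ≡ 38. → (47, 38)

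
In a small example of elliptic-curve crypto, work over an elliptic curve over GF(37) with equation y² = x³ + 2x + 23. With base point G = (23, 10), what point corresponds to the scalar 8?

Double-and-add on 8 = (1000)₂. Start with G = (23, 10) for the leading 1-bit.
double: tangent at (23, 10): λ = (3·23² + 2)/(2·10) ≡ 35/20. 20⁻¹ ≡ 13 (mod 37), so λ ≡ 35·13 ≡ 11.
  x = λ² - 23 - 23 = 121 - 46 ≡ 1; y = λ·(23 - 1) - 10 ≡ 10. → (1, 10)
double: tangent at (1, 10): λ = (3·1² + 2)/(2·10) ≡ 5/20. 20⁻¹ ≡ 13 (mod 37), so λ ≡ 5·13 ≡ 28.
  x = λ² - 1 - 1 = 784 - 2 ≡ 5; y = λ·(1 - 5) - 10 ≡ 26. → (5, 26)
double: tangent at (5, 26): λ = (3·5² + 2)/(2·26) ≡ 3/15. 15⁻¹ ≡ 5 (mod 37), so λ ≡ 3·5 ≡ 15.
  x = λ² - 5 - 5 = 225 - 10 ≡ 30; y = λ·(5 - 30) - 26 ≡ 6. → (30, 6)

(30, 6)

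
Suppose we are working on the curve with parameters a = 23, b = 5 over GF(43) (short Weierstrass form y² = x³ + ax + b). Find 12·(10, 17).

Write P = (10, 17).
Repeated addition: build up to 12P.
2P: tangent at (10, 17): λ = (3·10² + 23)/(2·17) ≡ 22/34. 34⁻¹ ≡ 19 (mod 43) since 34·19 = 646 ≡ 1, so λ ≡ 22·19 ≡ 31.
  x = λ² - 10 - 10 = 961 - 20 ≡ 38; y = λ·(10 - 38) - 17 ≡ 18. → (38, 18)
3P: (38, 18) + (10, 17). λ = (17 - 18)/(10 - 38) ≡ 42/15 mod 43. 15⁻¹ ≡ 23 (mod 43), so λ ≡ 20.
  x = λ² - 38 - 10 = 400 - 48 ≡ 8; y = λ·(38 - 8) - 18 ≡ 23. → (8, 23)
4P: (8, 23) + (10, 17). λ = (17 - 23)/(10 - 8) ≡ 37/2 mod 43. 2⁻¹ ≡ 22 (mod 43), so λ ≡ 40.
  x = λ² - 8 - 10 = 1600 - 18 ≡ 34; y = λ·(8 - 34) - 23 ≡ 12. → (34, 12)
5P: (34, 12) + (10, 17). λ = (17 - 12)/(10 - 34) ≡ 5/19 mod 43. 19⁻¹ ≡ 34 (mod 43), so λ ≡ 41.
  x = λ² - 34 - 10 = 1681 - 44 ≡ 3; y = λ·(34 - 3) - 12 ≡ 12. → (3, 12)
6P: (3, 12) + (10, 17). λ = (17 - 12)/(10 - 3) ≡ 5/7 mod 43. 7⁻¹ ≡ 37 (mod 43), so λ ≡ 13.
  x = λ² - 3 - 10 = 169 - 13 ≡ 27; y = λ·(3 - 27) - 12 ≡ 20. → (27, 20)
7P: (27, 20) + (10, 17). λ = (17 - 20)/(10 - 27) ≡ 40/26 mod 43. 26⁻¹ ≡ 5 (mod 43), so λ ≡ 28.
  x = λ² - 27 - 10 = 784 - 37 ≡ 16; y = λ·(27 - 16) - 20 ≡ 30. → (16, 30)
8P: (16, 30) + (10, 17). λ = (17 - 30)/(10 - 16) ≡ 30/37 mod 43. 37⁻¹ ≡ 7 (mod 43), so λ ≡ 38.
  x = λ² - 16 - 10 = 1444 - 26 ≡ 42; y = λ·(16 - 42) - 30 ≡ 14. → (42, 14)
9P: (42, 14) + (10, 17). λ = (17 - 14)/(10 - 42) ≡ 3/11 mod 43. 11⁻¹ ≡ 4 (mod 43) since 11·4 = 44 ≡ 1, so λ ≡ 12.
  x = λ² - 42 - 10 = 144 - 52 ≡ 6; y = λ·(42 - 6) - 14 ≡ 31. → (6, 31)
10P: (6, 31) + (10, 17). λ = (17 - 31)/(10 - 6) ≡ 29/4 mod 43. 4⁻¹ ≡ 11 (mod 43) since 4·11 = 44 ≡ 1, so λ ≡ 18.
  x = λ² - 6 - 10 = 324 - 16 ≡ 7; y = λ·(6 - 7) - 31 ≡ 37. → (7, 37)
11P: (7, 37) + (10, 17). λ = (17 - 37)/(10 - 7) ≡ 23/3 mod 43. 3⁻¹ ≡ 29 (mod 43) since 3·29 = 87 ≡ 1, so λ ≡ 22.
  x = λ² - 7 - 10 = 484 - 17 ≡ 37; y = λ·(7 - 37) - 37 ≡ 34. → (37, 34)
12P: (37, 34) + (10, 17). λ = (17 - 34)/(10 - 37) ≡ 26/16 mod 43. 16⁻¹ ≡ 35 (mod 43), so λ ≡ 7.
  x = λ² - 37 - 10 = 49 - 47 ≡ 2; y = λ·(37 - 2) - 34 ≡ 39. → (2, 39)

(2, 39)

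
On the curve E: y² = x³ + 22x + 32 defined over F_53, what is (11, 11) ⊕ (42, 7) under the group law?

(25, 25)

(11, 11) + (42, 7). λ = (7 - 11)/(42 - 11) ≡ 49/31 mod 53. 31⁻¹ ≡ 12 (mod 53), so λ ≡ 5.
  x = λ² - 11 - 42 = 25 - 53 ≡ 25; y = λ·(11 - 25) - 11 ≡ 25. → (25, 25)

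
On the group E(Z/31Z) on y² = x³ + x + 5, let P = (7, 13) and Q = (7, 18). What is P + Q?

The two points share x = 7 and their y-coordinates satisfy 13 + 18 ≡ 0 (mod 31), so they are inverses. Their sum is ∞.

O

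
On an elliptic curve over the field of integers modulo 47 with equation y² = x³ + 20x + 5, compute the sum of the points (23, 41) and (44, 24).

(30, 43)

(23, 41) + (44, 24). λ = (24 - 41)/(44 - 23) ≡ 30/21 mod 47. 21⁻¹ ≡ 9 (mod 47), so λ ≡ 35.
  x = λ² - 23 - 44 = 1225 - 67 ≡ 30; y = λ·(23 - 30) - 41 ≡ 43. → (30, 43)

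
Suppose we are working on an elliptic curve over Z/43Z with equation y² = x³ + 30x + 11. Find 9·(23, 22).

Write G = (23, 22).
Double-and-add on 9 = (1001)₂. Start with G = (23, 22) for the leading 1-bit.
double: tangent at (23, 22): λ = (3·23² + 30)/(2·22) ≡ 26/1. 1⁻¹ ≡ 1 (mod 43) since 1·1 = 1 ≡ 1, so λ ≡ 26·1 ≡ 26.
  x = λ² - 23 - 23 = 676 - 46 ≡ 28; y = λ·(23 - 28) - 22 ≡ 20. → (28, 20)
double: tangent at (28, 20): λ = (3·28² + 30)/(2·20) ≡ 17/40. 40⁻¹ ≡ 14 (mod 43) since 40·14 = 560 ≡ 1, so λ ≡ 17·14 ≡ 23.
  x = λ² - 28 - 28 = 529 - 56 ≡ 0; y = λ·(28 - 0) - 20 ≡ 22. → (0, 22)
double: tangent at (0, 22): λ = (3·0² + 30)/(2·22) ≡ 30/1. 1⁻¹ ≡ 1 (mod 43) since 1·1 = 1 ≡ 1, so λ ≡ 30·1 ≡ 30.
  x = λ² - 0 - 0 = 900 - 0 ≡ 40; y = λ·(0 - 40) - 22 ≡ 25. → (40, 25)
add G: (40, 25) + (23, 22). λ = (22 - 25)/(23 - 40) ≡ 40/26 mod 43. 26⁻¹ ≡ 5 (mod 43), so λ ≡ 28.
  x = λ² - 40 - 23 = 784 - 63 ≡ 33; y = λ·(40 - 33) - 25 ≡ 42. → (33, 42)

(33, 42)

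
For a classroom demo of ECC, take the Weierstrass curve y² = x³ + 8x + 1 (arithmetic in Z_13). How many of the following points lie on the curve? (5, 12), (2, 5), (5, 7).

(5, 12): 12² ≡ 1, rhs ≡ 10 → off.
(2, 5): 5² ≡ 12, rhs ≡ 12 → on.
(5, 7): 7² ≡ 10, rhs ≡ 10 → on.

2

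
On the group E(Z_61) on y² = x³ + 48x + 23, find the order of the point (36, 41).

2P: tangent at (36, 41): λ = (3·36² + 48)/(2·41) ≡ 32/21. 21⁻¹ ≡ 32 (mod 61) since 21·32 = 672 ≡ 1, so λ ≡ 32·32 ≡ 48.
  x = λ² - 36 - 36 = 2304 - 72 ≡ 36; y = λ·(36 - 36) - 41 ≡ 20. → (36, 20)
3P: (36, 20) + (36, 41): same x and y₁ ≡ -y₂, so the sum is O.
3P = O, so the order is 3.

3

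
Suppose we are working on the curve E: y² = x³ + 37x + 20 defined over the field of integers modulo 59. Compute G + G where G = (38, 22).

tangent at (38, 22): λ = (3·38² + 37)/(2·22) ≡ 3/44. 44⁻¹ ≡ 55 (mod 59), so λ ≡ 3·55 ≡ 47.
  x = λ² - 38 - 38 = 2209 - 76 ≡ 9; y = λ·(38 - 9) - 22 ≡ 43. → (9, 43)

(9, 43)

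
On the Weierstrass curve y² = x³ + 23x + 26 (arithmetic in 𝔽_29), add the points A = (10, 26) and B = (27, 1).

(10, 26) + (27, 1). λ = (1 - 26)/(27 - 10) ≡ 4/17 mod 29. 17⁻¹ ≡ 12 (mod 29), so λ ≡ 19.
  x = λ² - 10 - 27 = 361 - 37 ≡ 5; y = λ·(10 - 5) - 26 ≡ 11. → (5, 11)

(5, 11)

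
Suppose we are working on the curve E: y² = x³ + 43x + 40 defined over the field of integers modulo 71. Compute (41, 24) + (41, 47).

O

The two points share x = 41 and their y-coordinates satisfy 24 + 47 ≡ 0 (mod 71), so they are inverses. Their sum is O.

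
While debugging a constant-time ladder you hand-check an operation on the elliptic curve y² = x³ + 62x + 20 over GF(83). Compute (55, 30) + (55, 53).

O

The two points share x = 55 and their y-coordinates satisfy 30 + 53 ≡ 0 (mod 83), so they are inverses. Their sum is O.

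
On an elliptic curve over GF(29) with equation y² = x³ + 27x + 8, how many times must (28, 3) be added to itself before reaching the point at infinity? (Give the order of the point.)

8

2P: tangent at (28, 3): λ = (3·28² + 27)/(2·3) ≡ 1/6. 6⁻¹ ≡ 5 (mod 29) since 6·5 = 30 ≡ 1, so λ ≡ 1·5 ≡ 5.
  x = λ² - 28 - 28 = 25 - 56 ≡ 27; y = λ·(28 - 27) - 3 ≡ 2. → (27, 2)
3P: (27, 2) + (28, 3). λ = (3 - 2)/(28 - 27) ≡ 1/1 mod 29. 1⁻¹ ≡ 1 (mod 29), so λ ≡ 1.
  x = λ² - 27 - 28 = 1 - 55 ≡ 4; y = λ·(27 - 4) - 2 ≡ 21. → (4, 21)
4P: (4, 21) + (28, 3). λ = (3 - 21)/(28 - 4) ≡ 11/24 mod 29. 24⁻¹ ≡ 23 (mod 29), so λ ≡ 21.
  x = λ² - 4 - 28 = 441 - 32 ≡ 3; y = λ·(4 - 3) - 21 ≡ 0. → (3, 0)
5P: (3, 0) + (28, 3). λ = (3 - 0)/(28 - 3) ≡ 3/25 mod 29. 25⁻¹ ≡ 7 (mod 29), so λ ≡ 21.
  x = λ² - 3 - 28 = 441 - 31 ≡ 4; y = λ·(3 - 4) - 0 ≡ 8. → (4, 8)
6P: (4, 8) + (28, 3). λ = (3 - 8)/(28 - 4) ≡ 24/24 mod 29. 24⁻¹ ≡ 23 (mod 29), so λ ≡ 1.
  x = λ² - 4 - 28 = 1 - 32 ≡ 27; y = λ·(4 - 27) - 8 ≡ 27. → (27, 27)
7P: (27, 27) + (28, 3). λ = (3 - 27)/(28 - 27) ≡ 5/1 mod 29. 1⁻¹ ≡ 1 (mod 29), so λ ≡ 5.
  x = λ² - 27 - 28 = 25 - 55 ≡ 28; y = λ·(27 - 28) - 27 ≡ 26. → (28, 26)
8P: (28, 26) + (28, 3): same x and y₁ ≡ -y₂, so the sum is the point at infinity.
8P = the point at infinity, so the order is 8.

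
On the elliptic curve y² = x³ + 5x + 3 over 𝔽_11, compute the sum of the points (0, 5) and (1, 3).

(3, 1)

(0, 5) + (1, 3). λ = (3 - 5)/(1 - 0) ≡ 9/1 mod 11. 1⁻¹ ≡ 1 (mod 11) since 1·1 = 1 ≡ 1, so λ ≡ 9.
  x = λ² - 0 - 1 = 81 - 1 ≡ 3; y = λ·(0 - 3) - 5 ≡ 1. → (3, 1)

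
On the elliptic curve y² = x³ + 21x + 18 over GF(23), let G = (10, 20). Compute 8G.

Double-and-add on 8 = (1000)₂. Start with G = (10, 20) for the leading 1-bit.
double: tangent at (10, 20): λ = (3·10² + 21)/(2·20) ≡ 22/17. 17⁻¹ ≡ 19 (mod 23), so λ ≡ 22·19 ≡ 4.
  x = λ² - 10 - 10 = 16 - 20 ≡ 19; y = λ·(10 - 19) - 20 ≡ 13. → (19, 13)
double: tangent at (19, 13): λ = (3·19² + 21)/(2·13) ≡ 0/3. 3⁻¹ ≡ 8 (mod 23), so λ ≡ 0·8 ≡ 0.
  x = λ² - 19 - 19 = 0 - 38 ≡ 8; y = λ·(19 - 8) - 13 ≡ 10. → (8, 10)
double: tangent at (8, 10): λ = (3·8² + 21)/(2·10) ≡ 6/20. 20⁻¹ ≡ 15 (mod 23) since 20·15 = 300 ≡ 1, so λ ≡ 6·15 ≡ 21.
  x = λ² - 8 - 8 = 441 - 16 ≡ 11; y = λ·(8 - 11) - 10 ≡ 19. → (11, 19)

(11, 19)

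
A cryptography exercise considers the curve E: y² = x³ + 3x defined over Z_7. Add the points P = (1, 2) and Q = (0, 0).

(1, 2) + (0, 0). λ = (0 - 2)/(0 - 1) ≡ 5/6 mod 7. 6⁻¹ ≡ 6 (mod 7), so λ ≡ 2.
  x = λ² - 1 - 0 = 4 - 1 ≡ 3; y = λ·(1 - 3) - 2 ≡ 1. → (3, 1)

(3, 1)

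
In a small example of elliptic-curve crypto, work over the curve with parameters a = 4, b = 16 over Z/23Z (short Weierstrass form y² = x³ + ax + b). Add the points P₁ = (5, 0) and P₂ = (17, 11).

(2, 20)

(5, 0) + (17, 11). λ = (11 - 0)/(17 - 5) ≡ 11/12 mod 23. 12⁻¹ ≡ 2 (mod 23), so λ ≡ 22.
  x = λ² - 5 - 17 = 484 - 22 ≡ 2; y = λ·(5 - 2) - 0 ≡ 20. → (2, 20)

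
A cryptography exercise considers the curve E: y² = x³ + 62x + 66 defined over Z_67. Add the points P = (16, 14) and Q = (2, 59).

(16, 14) + (2, 59). λ = (59 - 14)/(2 - 16) ≡ 45/53 mod 67. 53⁻¹ ≡ 43 (mod 67), so λ ≡ 59.
  x = λ² - 16 - 2 = 3481 - 18 ≡ 46; y = λ·(16 - 46) - 14 ≡ 25. → (46, 25)

(46, 25)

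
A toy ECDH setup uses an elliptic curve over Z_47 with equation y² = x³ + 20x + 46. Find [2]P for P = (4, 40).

tangent at (4, 40): λ = (3·4² + 20)/(2·40) ≡ 21/33. 33⁻¹ ≡ 10 (mod 47), so λ ≡ 21·10 ≡ 22.
  x = λ² - 4 - 4 = 484 - 8 ≡ 6; y = λ·(4 - 6) - 40 ≡ 10. → (6, 10)

(6, 10)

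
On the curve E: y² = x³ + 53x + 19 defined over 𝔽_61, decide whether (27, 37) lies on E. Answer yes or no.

yes

y² = 37² ≡ 27; x³ + 53x + 19 = 21133 ≡ 27 (mod 61). 27 = 27.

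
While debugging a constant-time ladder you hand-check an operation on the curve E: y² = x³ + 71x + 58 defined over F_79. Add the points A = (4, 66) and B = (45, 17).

(35, 25)

(4, 66) + (45, 17). λ = (17 - 66)/(45 - 4) ≡ 30/41 mod 79. 41⁻¹ ≡ 27 (mod 79) since 41·27 = 1107 ≡ 1, so λ ≡ 20.
  x = λ² - 4 - 45 = 400 - 49 ≡ 35; y = λ·(4 - 35) - 66 ≡ 25. → (35, 25)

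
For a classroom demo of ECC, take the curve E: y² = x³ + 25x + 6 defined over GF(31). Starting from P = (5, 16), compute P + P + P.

(27, 11)

Repeated addition: build up to 3P.
2P: tangent at (5, 16): λ = (3·5² + 25)/(2·16) ≡ 7/1. 1⁻¹ ≡ 1 (mod 31), so λ ≡ 7·1 ≡ 7.
  x = λ² - 5 - 5 = 49 - 10 ≡ 8; y = λ·(5 - 8) - 16 ≡ 25. → (8, 25)
3P: (8, 25) + (5, 16). λ = (16 - 25)/(5 - 8) ≡ 22/28 mod 31. 28⁻¹ ≡ 10 (mod 31) since 28·10 = 280 ≡ 1, so λ ≡ 3.
  x = λ² - 8 - 5 = 9 - 13 ≡ 27; y = λ·(8 - 27) - 25 ≡ 11. → (27, 11)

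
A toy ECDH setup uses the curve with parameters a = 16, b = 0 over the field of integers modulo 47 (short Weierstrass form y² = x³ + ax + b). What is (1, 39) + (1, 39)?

(4, 38)

tangent at (1, 39): λ = (3·1² + 16)/(2·39) ≡ 19/31. 31⁻¹ ≡ 44 (mod 47) since 31·44 = 1364 ≡ 1, so λ ≡ 19·44 ≡ 37.
  x = λ² - 1 - 1 = 1369 - 2 ≡ 4; y = λ·(1 - 4) - 39 ≡ 38. → (4, 38)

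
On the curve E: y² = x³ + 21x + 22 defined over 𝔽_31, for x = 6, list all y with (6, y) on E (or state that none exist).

none

x³ + 21x + 22 = 364 ≡ 23 (mod 31).
23 is a non-residue mod 31; no y exists.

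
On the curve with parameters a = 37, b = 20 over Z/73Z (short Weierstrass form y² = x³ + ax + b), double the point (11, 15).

tangent at (11, 15): λ = (3·11² + 37)/(2·15) ≡ 35/30. 30⁻¹ ≡ 56 (mod 73) since 30·56 = 1680 ≡ 1, so λ ≡ 35·56 ≡ 62.
  x = λ² - 11 - 11 = 3844 - 22 ≡ 26; y = λ·(11 - 26) - 15 ≡ 4. → (26, 4)

(26, 4)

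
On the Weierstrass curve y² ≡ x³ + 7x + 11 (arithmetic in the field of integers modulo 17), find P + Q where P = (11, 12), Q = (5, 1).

(11, 12) + (5, 1). λ = (1 - 12)/(5 - 11) ≡ 6/11 mod 17. 11⁻¹ ≡ 14 (mod 17), so λ ≡ 16.
  x = λ² - 11 - 5 = 256 - 16 ≡ 2; y = λ·(11 - 2) - 12 ≡ 13. → (2, 13)

(2, 13)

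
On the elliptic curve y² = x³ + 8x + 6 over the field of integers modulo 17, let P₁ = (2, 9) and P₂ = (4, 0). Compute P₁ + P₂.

(10, 10)

(2, 9) + (4, 0). λ = (0 - 9)/(4 - 2) ≡ 8/2 mod 17. 2⁻¹ ≡ 9 (mod 17) since 2·9 = 18 ≡ 1, so λ ≡ 4.
  x = λ² - 2 - 4 = 16 - 6 ≡ 10; y = λ·(2 - 10) - 9 ≡ 10. → (10, 10)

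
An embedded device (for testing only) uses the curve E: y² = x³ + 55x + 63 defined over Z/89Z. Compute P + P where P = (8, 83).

tangent at (8, 83): λ = (3·8² + 55)/(2·83) ≡ 69/77. 77⁻¹ ≡ 37 (mod 89), so λ ≡ 69·37 ≡ 61.
  x = λ² - 8 - 8 = 3721 - 16 ≡ 56; y = λ·(8 - 56) - 83 ≡ 15. → (56, 15)

(56, 15)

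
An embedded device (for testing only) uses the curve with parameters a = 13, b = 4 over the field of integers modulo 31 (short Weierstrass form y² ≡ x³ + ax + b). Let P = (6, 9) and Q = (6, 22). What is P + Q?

O

The two points share x = 6 and their y-coordinates satisfy 9 + 22 ≡ 0 (mod 31), so they are inverses. Their sum is O.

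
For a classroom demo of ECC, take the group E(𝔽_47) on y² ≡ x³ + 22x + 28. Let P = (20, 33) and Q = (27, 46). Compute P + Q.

(20, 33) + (27, 46). λ = (46 - 33)/(27 - 20) ≡ 13/7 mod 47. 7⁻¹ ≡ 27 (mod 47) since 7·27 = 189 ≡ 1, so λ ≡ 22.
  x = λ² - 20 - 27 = 484 - 47 ≡ 14; y = λ·(20 - 14) - 33 ≡ 5. → (14, 5)

(14, 5)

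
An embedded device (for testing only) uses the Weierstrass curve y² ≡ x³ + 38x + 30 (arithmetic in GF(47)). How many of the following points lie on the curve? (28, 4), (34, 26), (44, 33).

2

(28, 4): 4² ≡ 16, rhs ≡ 16 → on.
(34, 26): 26² ≡ 18, rhs ≡ 18 → on.
(44, 33): 33² ≡ 8, rhs ≡ 30 → off.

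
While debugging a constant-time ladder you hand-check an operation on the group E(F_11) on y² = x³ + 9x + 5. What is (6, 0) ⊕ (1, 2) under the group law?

(6, 0) + (1, 2). λ = (2 - 0)/(1 - 6) ≡ 2/6 mod 11. 6⁻¹ ≡ 2 (mod 11), so λ ≡ 4.
  x = λ² - 6 - 1 = 16 - 7 ≡ 9; y = λ·(6 - 9) - 0 ≡ 10. → (9, 10)

(9, 10)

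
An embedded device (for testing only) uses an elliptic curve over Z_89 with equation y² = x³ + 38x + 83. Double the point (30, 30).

(20, 11)

tangent at (30, 30): λ = (3·30² + 38)/(2·30) ≡ 68/60. 60⁻¹ ≡ 46 (mod 89), so λ ≡ 68·46 ≡ 13.
  x = λ² - 30 - 30 = 169 - 60 ≡ 20; y = λ·(30 - 20) - 30 ≡ 11. → (20, 11)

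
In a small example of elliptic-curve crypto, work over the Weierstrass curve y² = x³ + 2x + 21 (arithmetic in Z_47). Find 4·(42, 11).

Write G = (42, 11).
Repeated addition: build up to 4G.
2G: tangent at (42, 11): λ = (3·42² + 2)/(2·11) ≡ 30/22. 22⁻¹ ≡ 15 (mod 47), so λ ≡ 30·15 ≡ 27.
  x = λ² - 42 - 42 = 729 - 84 ≡ 34; y = λ·(42 - 34) - 11 ≡ 17. → (34, 17)
3G: (34, 17) + (42, 11). λ = (11 - 17)/(42 - 34) ≡ 41/8 mod 47. 8⁻¹ ≡ 6 (mod 47) since 8·6 = 48 ≡ 1, so λ ≡ 11.
  x = λ² - 34 - 42 = 121 - 76 ≡ 45; y = λ·(34 - 45) - 17 ≡ 3. → (45, 3)
4G: (45, 3) + (42, 11). λ = (11 - 3)/(42 - 45) ≡ 8/44 mod 47. 44⁻¹ ≡ 31 (mod 47) since 44·31 = 1364 ≡ 1, so λ ≡ 13.
  x = λ² - 45 - 42 = 169 - 87 ≡ 35; y = λ·(45 - 35) - 3 ≡ 33. → (35, 33)

(35, 33)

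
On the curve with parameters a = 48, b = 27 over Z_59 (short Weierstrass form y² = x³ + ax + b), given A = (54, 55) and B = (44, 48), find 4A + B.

(43, 58)

First 4A:
Double-and-add on 4 = (100)₂. Start with A = (54, 55) for the leading 1-bit.
double: tangent at (54, 55): λ = (3·54² + 48)/(2·55) ≡ 5/51. 51⁻¹ ≡ 22 (mod 59), so λ ≡ 5·22 ≡ 51.
  x = λ² - 54 - 54 = 2601 - 108 ≡ 15; y = λ·(54 - 15) - 55 ≡ 46. → (15, 46)
double: tangent at (15, 46): λ = (3·15² + 48)/(2·46) ≡ 15/33. 33⁻¹ ≡ 34 (mod 59), so λ ≡ 15·34 ≡ 38.
  x = λ² - 15 - 15 = 1444 - 30 ≡ 57; y = λ·(15 - 57) - 46 ≡ 10. → (57, 10)
4A = (57, 10).
Finally 4A + B:
(57, 10) + (44, 48). λ = (48 - 10)/(44 - 57) ≡ 38/46 mod 59. 46⁻¹ ≡ 9 (mod 59) since 46·9 = 414 ≡ 1, so λ ≡ 47.
  x = λ² - 57 - 44 = 2209 - 101 ≡ 43; y = λ·(57 - 43) - 10 ≡ 58. → (43, 58)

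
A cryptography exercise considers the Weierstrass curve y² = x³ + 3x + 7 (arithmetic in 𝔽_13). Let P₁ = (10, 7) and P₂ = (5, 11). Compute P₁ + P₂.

(8, 7)

(10, 7) + (5, 11). λ = (11 - 7)/(5 - 10) ≡ 4/8 mod 13. 8⁻¹ ≡ 5 (mod 13) since 8·5 = 40 ≡ 1, so λ ≡ 7.
  x = λ² - 10 - 5 = 49 - 15 ≡ 8; y = λ·(10 - 8) - 7 ≡ 7. → (8, 7)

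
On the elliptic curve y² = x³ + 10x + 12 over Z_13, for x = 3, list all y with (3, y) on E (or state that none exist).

x³ + 10x + 12 = 69 ≡ 4 (mod 13).
Square roots of 4 mod 13: 2 and 11 (since 2² = 4 ≡ 4).

2, 11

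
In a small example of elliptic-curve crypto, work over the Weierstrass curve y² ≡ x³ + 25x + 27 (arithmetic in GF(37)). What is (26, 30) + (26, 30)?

tangent at (26, 30): λ = (3·26² + 25)/(2·30) ≡ 18/23. 23⁻¹ ≡ 29 (mod 37) since 23·29 = 667 ≡ 1, so λ ≡ 18·29 ≡ 4.
  x = λ² - 26 - 26 = 16 - 52 ≡ 1; y = λ·(26 - 1) - 30 ≡ 33. → (1, 33)

(1, 33)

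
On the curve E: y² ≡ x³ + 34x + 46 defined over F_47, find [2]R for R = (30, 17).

(43, 38)

tangent at (30, 17): λ = (3·30² + 34)/(2·17) ≡ 8/34. 34⁻¹ ≡ 18 (mod 47), so λ ≡ 8·18 ≡ 3.
  x = λ² - 30 - 30 = 9 - 60 ≡ 43; y = λ·(30 - 43) - 17 ≡ 38. → (43, 38)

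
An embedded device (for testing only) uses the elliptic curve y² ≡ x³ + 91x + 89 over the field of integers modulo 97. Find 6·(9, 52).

Write G = (9, 52).
Repeated addition: build up to 6G.
2G: tangent at (9, 52): λ = (3·9² + 91)/(2·52) ≡ 43/7. 7⁻¹ ≡ 14 (mod 97), so λ ≡ 43·14 ≡ 20.
  x = λ² - 9 - 9 = 400 - 18 ≡ 91; y = λ·(9 - 91) - 52 ≡ 54. → (91, 54)
3G: (91, 54) + (9, 52). λ = (52 - 54)/(9 - 91) ≡ 95/15 mod 97. 15⁻¹ ≡ 13 (mod 97), so λ ≡ 71.
  x = λ² - 91 - 9 = 5041 - 100 ≡ 91; y = λ·(91 - 91) - 54 ≡ 43. → (91, 43)
4G: (91, 43) + (9, 52). λ = (52 - 43)/(9 - 91) ≡ 9/15 mod 97. 15⁻¹ ≡ 13 (mod 97), so λ ≡ 20.
  x = λ² - 91 - 9 = 400 - 100 ≡ 9; y = λ·(91 - 9) - 43 ≡ 45. → (9, 45)
5G: (9, 45) + (9, 52): same x and y₁ ≡ -y₂, so the sum is the point at infinity.
6G: the point at infinity + (9, 52) = (9, 52) (identity).

(9, 52)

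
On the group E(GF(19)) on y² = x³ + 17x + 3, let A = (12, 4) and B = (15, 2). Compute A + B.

(12, 4) + (15, 2). λ = (2 - 4)/(15 - 12) ≡ 17/3 mod 19. 3⁻¹ ≡ 13 (mod 19) since 3·13 = 39 ≡ 1, so λ ≡ 12.
  x = λ² - 12 - 15 = 144 - 27 ≡ 3; y = λ·(12 - 3) - 4 ≡ 9. → (3, 9)

(3, 9)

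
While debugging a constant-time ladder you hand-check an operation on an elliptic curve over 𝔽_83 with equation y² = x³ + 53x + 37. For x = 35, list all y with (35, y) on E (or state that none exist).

14, 69

x³ + 53x + 37 = 44767 ≡ 30 (mod 83).
Square roots of 30 mod 83: 14 and 69 (since 14² = 196 ≡ 30).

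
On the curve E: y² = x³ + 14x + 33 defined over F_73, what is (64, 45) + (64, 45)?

tangent at (64, 45): λ = (3·64² + 14)/(2·45) ≡ 38/17. 17⁻¹ ≡ 43 (mod 73), so λ ≡ 38·43 ≡ 28.
  x = λ² - 64 - 64 = 784 - 128 ≡ 72; y = λ·(64 - 72) - 45 ≡ 23. → (72, 23)

(72, 23)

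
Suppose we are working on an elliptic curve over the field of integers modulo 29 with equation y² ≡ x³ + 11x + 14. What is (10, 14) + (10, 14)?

tangent at (10, 14): λ = (3·10² + 11)/(2·14) ≡ 21/28. 28⁻¹ ≡ 28 (mod 29) since 28·28 = 784 ≡ 1, so λ ≡ 21·28 ≡ 8.
  x = λ² - 10 - 10 = 64 - 20 ≡ 15; y = λ·(10 - 15) - 14 ≡ 4. → (15, 4)

(15, 4)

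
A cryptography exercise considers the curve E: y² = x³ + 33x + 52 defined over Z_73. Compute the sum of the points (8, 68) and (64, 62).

(62, 16)

(8, 68) + (64, 62). λ = (62 - 68)/(64 - 8) ≡ 67/56 mod 73. 56⁻¹ ≡ 30 (mod 73) since 56·30 = 1680 ≡ 1, so λ ≡ 39.
  x = λ² - 8 - 64 = 1521 - 72 ≡ 62; y = λ·(8 - 62) - 68 ≡ 16. → (62, 16)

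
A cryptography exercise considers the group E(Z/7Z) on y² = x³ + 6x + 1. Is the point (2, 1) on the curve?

y² = 1² ≡ 1; x³ + 6x + 1 = 21 ≡ 0 (mod 7). 1 ≠ 0.

no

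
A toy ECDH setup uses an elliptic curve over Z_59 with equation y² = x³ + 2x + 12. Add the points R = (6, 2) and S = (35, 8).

(6, 2) + (35, 8). λ = (8 - 2)/(35 - 6) ≡ 6/29 mod 59. 29⁻¹ ≡ 57 (mod 59) since 29·57 = 1653 ≡ 1, so λ ≡ 47.
  x = λ² - 6 - 35 = 2209 - 41 ≡ 44; y = λ·(6 - 44) - 2 ≡ 41. → (44, 41)

(44, 41)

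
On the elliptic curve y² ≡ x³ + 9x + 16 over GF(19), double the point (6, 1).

tangent at (6, 1): λ = (3·6² + 9)/(2·1) ≡ 3/2. 2⁻¹ ≡ 10 (mod 19) since 2·10 = 20 ≡ 1, so λ ≡ 3·10 ≡ 11.
  x = λ² - 6 - 6 = 121 - 12 ≡ 14; y = λ·(6 - 14) - 1 ≡ 6. → (14, 6)

(14, 6)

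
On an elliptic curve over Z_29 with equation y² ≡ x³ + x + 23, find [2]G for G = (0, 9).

tangent at (0, 9): λ = (3·0² + 1)/(2·9) ≡ 1/18. 18⁻¹ ≡ 21 (mod 29), so λ ≡ 1·21 ≡ 21.
  x = λ² - 0 - 0 = 441 - 0 ≡ 6; y = λ·(0 - 6) - 9 ≡ 10. → (6, 10)

(6, 10)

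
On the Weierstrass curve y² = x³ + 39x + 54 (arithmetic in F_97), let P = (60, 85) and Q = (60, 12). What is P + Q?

O

The two points share x = 60 and their y-coordinates satisfy 85 + 12 ≡ 0 (mod 97), so they are inverses. Their sum is ∞.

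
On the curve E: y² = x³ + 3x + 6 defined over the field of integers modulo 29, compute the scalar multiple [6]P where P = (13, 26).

Repeated addition: build up to 6P.
2P: tangent at (13, 26): λ = (3·13² + 3)/(2·26) ≡ 17/23. 23⁻¹ ≡ 24 (mod 29), so λ ≡ 17·24 ≡ 2.
  x = λ² - 13 - 13 = 4 - 26 ≡ 7; y = λ·(13 - 7) - 26 ≡ 15. → (7, 15)
3P: (7, 15) + (13, 26). λ = (26 - 15)/(13 - 7) ≡ 11/6 mod 29. 6⁻¹ ≡ 5 (mod 29), so λ ≡ 26.
  x = λ² - 7 - 13 = 676 - 20 ≡ 18; y = λ·(7 - 18) - 15 ≡ 18. → (18, 18)
4P: (18, 18) + (13, 26). λ = (26 - 18)/(13 - 18) ≡ 8/24 mod 29. 24⁻¹ ≡ 23 (mod 29) since 24·23 = 552 ≡ 1, so λ ≡ 10.
  x = λ² - 18 - 13 = 100 - 31 ≡ 11; y = λ·(18 - 11) - 18 ≡ 23. → (11, 23)
5P: (11, 23) + (13, 26). λ = (26 - 23)/(13 - 11) ≡ 3/2 mod 29. 2⁻¹ ≡ 15 (mod 29) since 2·15 = 30 ≡ 1, so λ ≡ 16.
  x = λ² - 11 - 13 = 256 - 24 ≡ 0; y = λ·(11 - 0) - 23 ≡ 8. → (0, 8)
6P: (0, 8) + (13, 26). λ = (26 - 8)/(13 - 0) ≡ 18/13 mod 29. 13⁻¹ ≡ 9 (mod 29), so λ ≡ 17.
  x = λ² - 0 - 13 = 289 - 13 ≡ 15; y = λ·(0 - 15) - 8 ≡ 27. → (15, 27)

(15, 27)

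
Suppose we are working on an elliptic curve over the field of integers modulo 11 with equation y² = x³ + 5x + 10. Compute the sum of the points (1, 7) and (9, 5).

(1, 7) + (9, 5). λ = (5 - 7)/(9 - 1) ≡ 9/8 mod 11. 8⁻¹ ≡ 7 (mod 11), so λ ≡ 8.
  x = λ² - 1 - 9 = 64 - 10 ≡ 10; y = λ·(1 - 10) - 7 ≡ 9. → (10, 9)

(10, 9)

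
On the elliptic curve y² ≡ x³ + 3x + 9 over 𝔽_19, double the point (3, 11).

(18, 10)

tangent at (3, 11): λ = (3·3² + 3)/(2·11) ≡ 11/3. 3⁻¹ ≡ 13 (mod 19), so λ ≡ 11·13 ≡ 10.
  x = λ² - 3 - 3 = 100 - 6 ≡ 18; y = λ·(3 - 18) - 11 ≡ 10. → (18, 10)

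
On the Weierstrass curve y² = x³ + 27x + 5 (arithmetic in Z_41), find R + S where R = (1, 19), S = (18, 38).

(1, 19) + (18, 38). λ = (38 - 19)/(18 - 1) ≡ 19/17 mod 41. 17⁻¹ ≡ 29 (mod 41), so λ ≡ 18.
  x = λ² - 1 - 18 = 324 - 19 ≡ 18; y = λ·(1 - 18) - 19 ≡ 3. → (18, 3)

(18, 3)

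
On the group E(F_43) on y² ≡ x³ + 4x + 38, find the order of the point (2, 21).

2P: tangent at (2, 21): λ = (3·2² + 4)/(2·21) ≡ 16/42. 42⁻¹ ≡ 42 (mod 43), so λ ≡ 16·42 ≡ 27.
  x = λ² - 2 - 2 = 729 - 4 ≡ 37; y = λ·(2 - 37) - 21 ≡ 23. → (37, 23)
3P: (37, 23) + (2, 21). λ = (21 - 23)/(2 - 37) ≡ 41/8 mod 43. 8⁻¹ ≡ 27 (mod 43), so λ ≡ 32.
  x = λ² - 37 - 2 = 1024 - 39 ≡ 39; y = λ·(37 - 39) - 23 ≡ 42. → (39, 42)
4P: (39, 42) + (2, 21). λ = (21 - 42)/(2 - 39) ≡ 22/6 mod 43. 6⁻¹ ≡ 36 (mod 43) since 6·36 = 216 ≡ 1, so λ ≡ 18.
  x = λ² - 39 - 2 = 324 - 41 ≡ 25; y = λ·(39 - 25) - 42 ≡ 38. → (25, 38)
5P: (25, 38) + (2, 21). λ = (21 - 38)/(2 - 25) ≡ 26/20 mod 43. 20⁻¹ ≡ 28 (mod 43) since 20·28 = 560 ≡ 1, so λ ≡ 40.
  x = λ² - 25 - 2 = 1600 - 27 ≡ 25; y = λ·(25 - 25) - 38 ≡ 5. → (25, 5)
6P: (25, 5) + (2, 21). λ = (21 - 5)/(2 - 25) ≡ 16/20 mod 43. 20⁻¹ ≡ 28 (mod 43), so λ ≡ 18.
  x = λ² - 25 - 2 = 324 - 27 ≡ 39; y = λ·(25 - 39) - 5 ≡ 1. → (39, 1)
7P: (39, 1) + (2, 21). λ = (21 - 1)/(2 - 39) ≡ 20/6 mod 43. 6⁻¹ ≡ 36 (mod 43), so λ ≡ 32.
  x = λ² - 39 - 2 = 1024 - 41 ≡ 37; y = λ·(39 - 37) - 1 ≡ 20. → (37, 20)
8P: (37, 20) + (2, 21). λ = (21 - 20)/(2 - 37) ≡ 1/8 mod 43. 8⁻¹ ≡ 27 (mod 43) since 8·27 = 216 ≡ 1, so λ ≡ 27.
  x = λ² - 37 - 2 = 729 - 39 ≡ 2; y = λ·(37 - 2) - 20 ≡ 22. → (2, 22)
9P: (2, 22) + (2, 21): same x and y₁ ≡ -y₂, so the sum is O.
9P = O, so the order is 9.

9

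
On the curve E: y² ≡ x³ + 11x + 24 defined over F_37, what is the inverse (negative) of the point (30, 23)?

(30, 14)

-(30, 23) = (30, -23 mod 37) = (30, 14).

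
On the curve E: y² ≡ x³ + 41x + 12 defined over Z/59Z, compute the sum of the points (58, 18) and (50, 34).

(58, 18) + (50, 34). λ = (34 - 18)/(50 - 58) ≡ 16/51 mod 59. 51⁻¹ ≡ 22 (mod 59), so λ ≡ 57.
  x = λ² - 58 - 50 = 3249 - 108 ≡ 14; y = λ·(58 - 14) - 18 ≡ 12. → (14, 12)

(14, 12)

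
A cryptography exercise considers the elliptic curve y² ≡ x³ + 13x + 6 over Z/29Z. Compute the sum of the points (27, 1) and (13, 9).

(27, 1) + (13, 9). λ = (9 - 1)/(13 - 27) ≡ 8/15 mod 29. 15⁻¹ ≡ 2 (mod 29), so λ ≡ 16.
  x = λ² - 27 - 13 = 256 - 40 ≡ 13; y = λ·(27 - 13) - 1 ≡ 20. → (13, 20)

(13, 20)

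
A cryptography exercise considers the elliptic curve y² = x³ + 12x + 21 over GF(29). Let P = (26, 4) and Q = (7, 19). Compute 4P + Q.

First 4P:
Repeated addition: build up to 4P.
2P: tangent at (26, 4): λ = (3·26² + 12)/(2·4) ≡ 10/8. 8⁻¹ ≡ 11 (mod 29) since 8·11 = 88 ≡ 1, so λ ≡ 10·11 ≡ 23.
  x = λ² - 26 - 26 = 529 - 52 ≡ 13; y = λ·(26 - 13) - 4 ≡ 5. → (13, 5)
3P: (13, 5) + (26, 4). λ = (4 - 5)/(26 - 13) ≡ 28/13 mod 29. 13⁻¹ ≡ 9 (mod 29), so λ ≡ 20.
  x = λ² - 13 - 26 = 400 - 39 ≡ 13; y = λ·(13 - 13) - 5 ≡ 24. → (13, 24)
4P: (13, 24) + (26, 4). λ = (4 - 24)/(26 - 13) ≡ 9/13 mod 29. 13⁻¹ ≡ 9 (mod 29) since 13·9 = 117 ≡ 1, so λ ≡ 23.
  x = λ² - 13 - 26 = 529 - 39 ≡ 26; y = λ·(13 - 26) - 24 ≡ 25. → (26, 25)
4P = (26, 25).
Finally 4P + Q:
(26, 25) + (7, 19). λ = (19 - 25)/(7 - 26) ≡ 23/10 mod 29. 10⁻¹ ≡ 3 (mod 29), so λ ≡ 11.
  x = λ² - 26 - 7 = 121 - 33 ≡ 1; y = λ·(26 - 1) - 25 ≡ 18. → (1, 18)

(1, 18)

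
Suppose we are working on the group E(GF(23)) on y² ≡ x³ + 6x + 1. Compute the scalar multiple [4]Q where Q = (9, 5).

(15, 19)

Repeated addition: build up to 4Q.
2Q: tangent at (9, 5): λ = (3·9² + 6)/(2·5) ≡ 19/10. 10⁻¹ ≡ 7 (mod 23) since 10·7 = 70 ≡ 1, so λ ≡ 19·7 ≡ 18.
  x = λ² - 9 - 9 = 324 - 18 ≡ 7; y = λ·(9 - 7) - 5 ≡ 8. → (7, 8)
3Q: (7, 8) + (9, 5). λ = (5 - 8)/(9 - 7) ≡ 20/2 mod 23. 2⁻¹ ≡ 12 (mod 23), so λ ≡ 10.
  x = λ² - 7 - 9 = 100 - 16 ≡ 15; y = λ·(7 - 15) - 8 ≡ 4. → (15, 4)
4Q: (15, 4) + (9, 5). λ = (5 - 4)/(9 - 15) ≡ 1/17 mod 23. 17⁻¹ ≡ 19 (mod 23) since 17·19 = 323 ≡ 1, so λ ≡ 19.
  x = λ² - 15 - 9 = 361 - 24 ≡ 15; y = λ·(15 - 15) - 4 ≡ 19. → (15, 19)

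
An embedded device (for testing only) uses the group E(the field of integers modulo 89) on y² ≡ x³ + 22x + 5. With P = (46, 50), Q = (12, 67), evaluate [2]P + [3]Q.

(50, 80)

First 2P:
Repeated addition: build up to 2P.
2P: tangent at (46, 50): λ = (3·46² + 22)/(2·50) ≡ 51/11. 11⁻¹ ≡ 81 (mod 89), so λ ≡ 51·81 ≡ 37.
  x = λ² - 46 - 46 = 1369 - 92 ≡ 31; y = λ·(46 - 31) - 50 ≡ 60. → (31, 60)
2P = (31, 60).
Next 3Q:
Repeated addition: build up to 3Q.
2Q: tangent at (12, 67): λ = (3·12² + 22)/(2·67) ≡ 9/45. 45⁻¹ ≡ 2 (mod 89), so λ ≡ 9·2 ≡ 18.
  x = λ² - 12 - 12 = 324 - 24 ≡ 33; y = λ·(12 - 33) - 67 ≡ 0. → (33, 0)
3Q: (33, 0) + (12, 67). λ = (67 - 0)/(12 - 33) ≡ 67/68 mod 89. 68⁻¹ ≡ 72 (mod 89), so λ ≡ 18.
  x = λ² - 33 - 12 = 324 - 45 ≡ 12; y = λ·(33 - 12) - 0 ≡ 22. → (12, 22)
3Q = (12, 22).
Finally 2P + 3Q:
(31, 60) + (12, 22). λ = (22 - 60)/(12 - 31) ≡ 51/70 mod 89. 70⁻¹ ≡ 14 (mod 89), so λ ≡ 2.
  x = λ² - 31 - 12 = 4 - 43 ≡ 50; y = λ·(31 - 50) - 60 ≡ 80. → (50, 80)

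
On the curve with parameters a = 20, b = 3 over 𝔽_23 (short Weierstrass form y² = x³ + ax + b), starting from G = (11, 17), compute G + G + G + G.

Repeated addition: build up to 4G.
2G: tangent at (11, 17): λ = (3·11² + 20)/(2·17) ≡ 15/11. 11⁻¹ ≡ 21 (mod 23) since 11·21 = 231 ≡ 1, so λ ≡ 15·21 ≡ 16.
  x = λ² - 11 - 11 = 256 - 22 ≡ 4; y = λ·(11 - 4) - 17 ≡ 3. → (4, 3)
3G: (4, 3) + (11, 17). λ = (17 - 3)/(11 - 4) ≡ 14/7 mod 23. 7⁻¹ ≡ 10 (mod 23), so λ ≡ 2.
  x = λ² - 4 - 11 = 4 - 15 ≡ 12; y = λ·(4 - 12) - 3 ≡ 4. → (12, 4)
4G: (12, 4) + (11, 17). λ = (17 - 4)/(11 - 12) ≡ 13/22 mod 23. 22⁻¹ ≡ 22 (mod 23), so λ ≡ 10.
  x = λ² - 12 - 11 = 100 - 23 ≡ 8; y = λ·(12 - 8) - 4 ≡ 13. → (8, 13)

(8, 13)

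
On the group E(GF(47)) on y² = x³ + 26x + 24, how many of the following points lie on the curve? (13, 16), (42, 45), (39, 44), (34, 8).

3

(13, 16): 16² ≡ 21, rhs ≡ 21 → on.
(42, 45): 45² ≡ 4, rhs ≡ 4 → on.
(39, 44): 44² ≡ 9, rhs ≡ 9 → on.
(34, 8): 8² ≡ 17, rhs ≡ 27 → off.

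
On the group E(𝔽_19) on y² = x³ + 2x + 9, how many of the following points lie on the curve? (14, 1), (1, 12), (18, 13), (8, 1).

0

(14, 1): 1² ≡ 1, rhs ≡ 7 → off.
(1, 12): 12² ≡ 11, rhs ≡ 12 → off.
(18, 13): 13² ≡ 17, rhs ≡ 6 → off.
(8, 1): 1² ≡ 1, rhs ≡ 5 → off.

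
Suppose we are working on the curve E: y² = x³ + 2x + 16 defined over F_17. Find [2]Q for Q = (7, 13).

(16, 8)

tangent at (7, 13): λ = (3·7² + 2)/(2·13) ≡ 13/9. 9⁻¹ ≡ 2 (mod 17), so λ ≡ 13·2 ≡ 9.
  x = λ² - 7 - 7 = 81 - 14 ≡ 16; y = λ·(7 - 16) - 13 ≡ 8. → (16, 8)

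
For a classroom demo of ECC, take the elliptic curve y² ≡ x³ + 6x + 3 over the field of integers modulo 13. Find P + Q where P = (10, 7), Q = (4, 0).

(10, 7) + (4, 0). λ = (0 - 7)/(4 - 10) ≡ 6/7 mod 13. 7⁻¹ ≡ 2 (mod 13), so λ ≡ 12.
  x = λ² - 10 - 4 = 144 - 14 ≡ 0; y = λ·(10 - 0) - 7 ≡ 9. → (0, 9)

(0, 9)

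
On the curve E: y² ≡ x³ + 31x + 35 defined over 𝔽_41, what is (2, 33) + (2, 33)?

tangent at (2, 33): λ = (3·2² + 31)/(2·33) ≡ 2/25. 25⁻¹ ≡ 23 (mod 41), so λ ≡ 2·23 ≡ 5.
  x = λ² - 2 - 2 = 25 - 4 ≡ 21; y = λ·(2 - 21) - 33 ≡ 36. → (21, 36)

(21, 36)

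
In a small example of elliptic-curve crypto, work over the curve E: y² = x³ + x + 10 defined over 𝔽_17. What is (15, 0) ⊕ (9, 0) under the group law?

(10, 0)

(15, 0) + (9, 0). λ = (0 - 0)/(9 - 15) ≡ 0/11 mod 17. 11⁻¹ ≡ 14 (mod 17), so λ ≡ 0.
  x = λ² - 15 - 9 = 0 - 24 ≡ 10; y = λ·(15 - 10) - 0 ≡ 0. → (10, 0)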